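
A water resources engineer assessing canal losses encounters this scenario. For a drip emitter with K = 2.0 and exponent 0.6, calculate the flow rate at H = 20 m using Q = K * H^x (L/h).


Q = K * H^x
  = 2.0 * 20^0.6
  = 2.0 * 6.0342
  = 12.07 L/h


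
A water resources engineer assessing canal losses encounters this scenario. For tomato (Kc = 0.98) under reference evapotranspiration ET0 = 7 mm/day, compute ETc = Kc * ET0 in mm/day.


ETc = Kc * ET0
    = 0.98 * 7
    = 6.86 mm/day


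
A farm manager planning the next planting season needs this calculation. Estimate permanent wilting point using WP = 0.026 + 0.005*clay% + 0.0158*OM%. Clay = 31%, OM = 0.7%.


WP = 0.026 + 0.005*31 + 0.0158*0.7
   = 0.026 + 0.1550 + 0.0111
   = 0.1921


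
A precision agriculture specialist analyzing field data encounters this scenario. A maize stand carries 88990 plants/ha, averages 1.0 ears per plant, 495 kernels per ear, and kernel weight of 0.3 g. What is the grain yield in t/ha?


Y = density * ears * kernels * kw
  = 88990 * 1.0 * 495 * 0.3 g/ha
  = 13215015 g/ha
  = 13215.02 kg/ha = 13.22 t/ha


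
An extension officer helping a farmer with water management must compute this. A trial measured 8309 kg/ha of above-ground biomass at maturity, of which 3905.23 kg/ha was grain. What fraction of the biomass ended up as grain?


HI = grain_yield / biomass
   = 3905.23 / 8309
   = 0.47


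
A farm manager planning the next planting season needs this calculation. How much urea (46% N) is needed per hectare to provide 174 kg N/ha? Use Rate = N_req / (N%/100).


Rate = N_required / (N_content / 100)
     = 174 / (46 / 100)
     = 174 / 0.46
     = 378.26 kg/ha


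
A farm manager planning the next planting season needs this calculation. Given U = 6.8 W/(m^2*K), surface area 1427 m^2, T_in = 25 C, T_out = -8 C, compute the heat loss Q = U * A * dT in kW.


dT = 25 - (-8) = 33 K
Q = U * A * dT
  = 6.8 * 1427 * 33
  = 320218.80 W = 320.22 kW


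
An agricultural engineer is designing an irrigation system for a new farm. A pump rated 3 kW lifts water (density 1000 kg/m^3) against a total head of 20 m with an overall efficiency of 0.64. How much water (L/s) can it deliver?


Q = (P * 1000 * eta) / (rho * g * H)
  = (3 * 1000 * 0.64) / (1000 * 9.81 * 20)
  = 1920 / 196200
  = 0.00979 m^3/s = 9.79 L/s


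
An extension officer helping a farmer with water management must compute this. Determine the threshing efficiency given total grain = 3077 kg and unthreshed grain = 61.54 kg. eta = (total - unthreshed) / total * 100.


eta = (total - unthreshed) / total * 100
    = (3077 - 61.54) / 3077 * 100
    = 3015.46 / 3077 * 100
    = 98%


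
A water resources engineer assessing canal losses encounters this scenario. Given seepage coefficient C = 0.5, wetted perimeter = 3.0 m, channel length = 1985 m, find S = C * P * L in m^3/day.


S = C * P * L
  = 0.5 * 3.0 * 1985
  = 2977.50 m^3/day


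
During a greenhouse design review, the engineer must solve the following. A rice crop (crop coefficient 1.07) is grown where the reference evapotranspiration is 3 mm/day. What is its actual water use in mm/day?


ETc = Kc * ET0
    = 1.07 * 3
    = 3.21 mm/day


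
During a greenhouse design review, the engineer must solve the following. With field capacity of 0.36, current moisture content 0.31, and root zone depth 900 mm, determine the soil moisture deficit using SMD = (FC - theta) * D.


SMD = (FC - theta) * D
    = (0.36 - 0.31) * 900
    = 0.050 * 900
    = 45 mm


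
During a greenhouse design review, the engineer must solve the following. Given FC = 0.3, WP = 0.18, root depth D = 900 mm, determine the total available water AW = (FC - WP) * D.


AW = (FC - WP) * D
   = (0.3 - 0.18) * 900
   = 0.12 * 900
   = 108 mm


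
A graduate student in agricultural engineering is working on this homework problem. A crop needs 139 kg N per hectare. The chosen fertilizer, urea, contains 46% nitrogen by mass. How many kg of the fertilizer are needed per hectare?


Rate = N_required / (N_content / 100)
     = 139 / (46 / 100)
     = 139 / 0.46
     = 302.17 kg/ha


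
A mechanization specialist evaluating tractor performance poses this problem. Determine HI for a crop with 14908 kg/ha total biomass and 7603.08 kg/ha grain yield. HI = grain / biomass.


HI = grain_yield / biomass
   = 7603.08 / 14908
   = 0.51


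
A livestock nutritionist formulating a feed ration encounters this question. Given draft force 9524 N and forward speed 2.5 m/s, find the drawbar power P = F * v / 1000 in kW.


P = F * v / 1000
  = 9524 * 2.5 / 1000
  = 23810 / 1000
  = 23.81 kW


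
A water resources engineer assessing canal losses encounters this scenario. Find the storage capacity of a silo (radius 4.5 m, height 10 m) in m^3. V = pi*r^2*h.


V = pi * r^2 * h
  = pi * 4.5^2 * 10
  = pi * 20.25 * 10
  = 636.17 m^3


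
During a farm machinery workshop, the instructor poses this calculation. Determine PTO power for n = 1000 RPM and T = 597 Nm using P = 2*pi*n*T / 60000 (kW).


P = 2*pi*n*T / 60000
  = 2*pi * 1000 * 597 / 60000
  = 3751061.63 / 60000
  = 62.52 kW


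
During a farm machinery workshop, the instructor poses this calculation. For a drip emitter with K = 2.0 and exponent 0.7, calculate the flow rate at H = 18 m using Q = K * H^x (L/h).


Q = K * H^x
  = 2.0 * 18^0.7
  = 2.0 * 7.5629
  = 15.13 L/h


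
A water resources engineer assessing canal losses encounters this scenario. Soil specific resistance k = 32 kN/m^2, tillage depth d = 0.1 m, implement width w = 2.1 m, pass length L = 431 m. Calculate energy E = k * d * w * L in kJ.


E = k * d * w * L
  = 32 * 0.1 * 2.1 * 431
  = 2896.32 kJ


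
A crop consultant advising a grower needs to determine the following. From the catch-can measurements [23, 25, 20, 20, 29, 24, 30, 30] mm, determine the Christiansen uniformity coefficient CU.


xbar = 201 / 8 = 25.125
sum|xi - xbar| = 27.250
CU = 100 * (1 - 27.250 / (8 * 25.125))
   = 100 * (1 - 0.1356)
   = 86.44%


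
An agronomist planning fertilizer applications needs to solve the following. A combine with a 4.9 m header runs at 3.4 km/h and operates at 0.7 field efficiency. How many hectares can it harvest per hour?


C = w * v * eta_f / 10
  = 4.9 * 3.4 * 0.7 / 10
  = 11.66 / 10
  = 1.17 ha/h


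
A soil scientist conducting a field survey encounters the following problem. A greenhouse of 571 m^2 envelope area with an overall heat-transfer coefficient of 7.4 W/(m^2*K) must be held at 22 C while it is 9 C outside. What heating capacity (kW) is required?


dT = 22 - (9) = 13 K
Q = U * A * dT
  = 7.4 * 571 * 13
  = 54930.20 W = 54.93 kW


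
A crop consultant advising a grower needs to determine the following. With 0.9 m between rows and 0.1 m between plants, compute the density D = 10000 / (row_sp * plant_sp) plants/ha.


D = 10000 / (row_sp * plant_sp)
  = 10000 / (0.9 * 0.1)
  = 10000 / 0.0900
  = 111111.11 plants/ha


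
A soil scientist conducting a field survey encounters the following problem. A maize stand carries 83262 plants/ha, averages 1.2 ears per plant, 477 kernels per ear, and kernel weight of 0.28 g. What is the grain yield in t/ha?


Y = density * ears * kernels * kw
  = 83262 * 1.2 * 477 * 0.28 g/ha
  = 13344567.26 g/ha
  = 13344.57 kg/ha = 13.34 t/ha


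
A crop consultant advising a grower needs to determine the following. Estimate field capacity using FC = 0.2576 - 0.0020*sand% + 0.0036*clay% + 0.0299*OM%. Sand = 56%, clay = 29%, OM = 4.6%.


FC = 0.2576 - 0.0020*56 + 0.0036*29 + 0.0299*4.6
   = 0.2576 - 0.1120 + 0.1044 + 0.1375
   = 0.3875


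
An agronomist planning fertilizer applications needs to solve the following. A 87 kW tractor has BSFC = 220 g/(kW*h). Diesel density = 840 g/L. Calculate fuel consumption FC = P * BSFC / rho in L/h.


FC = P * BSFC / rho_fuel
   = 87 * 220 / 840
   = 19140 / 840
   = 22.79 L/h


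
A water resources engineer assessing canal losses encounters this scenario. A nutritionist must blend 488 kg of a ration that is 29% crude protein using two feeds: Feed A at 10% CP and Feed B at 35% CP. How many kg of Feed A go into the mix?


parts_A = CP_b - target = 35 - 29 = 6
parts_B = target - CP_a = 29 - 10 = 19
total_parts = 6 + 19 = 25
Feed A = 488 * 6 / 25 = 117.12 kg
Feed B = 488 * 19 / 25 = 370.88 kg

117.12 kg


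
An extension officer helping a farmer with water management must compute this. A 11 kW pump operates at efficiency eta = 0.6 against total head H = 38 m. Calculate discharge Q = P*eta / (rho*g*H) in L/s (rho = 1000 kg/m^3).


Q = (P * 1000 * eta) / (rho * g * H)
  = (11 * 1000 * 0.6) / (1000 * 9.81 * 38)
  = 6600 / 372780
  = 0.01770 m^3/s = 17.70 L/s


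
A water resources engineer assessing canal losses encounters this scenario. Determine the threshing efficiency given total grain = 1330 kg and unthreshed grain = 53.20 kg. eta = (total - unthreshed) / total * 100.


eta = (total - unthreshed) / total * 100
    = (1330 - 53.20) / 1330 * 100
    = 1276.80 / 1330 * 100
    = 96%


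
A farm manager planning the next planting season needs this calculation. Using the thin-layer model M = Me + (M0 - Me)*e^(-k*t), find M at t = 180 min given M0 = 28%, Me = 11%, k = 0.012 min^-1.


M = Me + (M0 - Me) * e^(-k*t)
  = 11 + (28 - 11) * e^(-0.012*180)
  = 11 + 17 * e^(-2.160)
  = 11 + 17 * 0.11533
  = 11 + 1.9605
  = 12.96%


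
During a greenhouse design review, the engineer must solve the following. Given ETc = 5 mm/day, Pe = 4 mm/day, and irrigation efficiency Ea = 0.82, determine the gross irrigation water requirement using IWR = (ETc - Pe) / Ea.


IWR = (ETc - Pe) / Ea
    = (5 - 4) / 0.82
    = 1 / 0.82
    = 1.22 mm/day


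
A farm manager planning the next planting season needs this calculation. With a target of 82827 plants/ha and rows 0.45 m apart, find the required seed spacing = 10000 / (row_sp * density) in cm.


spacing = 10000 / (row_sp * density)
        = 10000 / (0.45 * 82827)
        = 10000 / 37272.15
        = 0.26830 m = 26.83 cm


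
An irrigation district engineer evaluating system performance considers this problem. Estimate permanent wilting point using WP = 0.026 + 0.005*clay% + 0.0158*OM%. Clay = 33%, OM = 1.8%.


WP = 0.026 + 0.005*33 + 0.0158*1.8
   = 0.026 + 0.1650 + 0.0284
   = 0.2194


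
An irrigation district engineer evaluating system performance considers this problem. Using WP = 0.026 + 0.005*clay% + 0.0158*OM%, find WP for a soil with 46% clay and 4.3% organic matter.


WP = 0.026 + 0.005*46 + 0.0158*4.3
   = 0.026 + 0.2300 + 0.0679
   = 0.3239


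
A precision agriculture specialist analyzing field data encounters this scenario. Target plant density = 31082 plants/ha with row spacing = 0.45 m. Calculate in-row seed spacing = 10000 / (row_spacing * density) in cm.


spacing = 10000 / (row_sp * density)
        = 10000 / (0.45 * 31082)
        = 10000 / 13986.90
        = 0.71495 m = 71.50 cm


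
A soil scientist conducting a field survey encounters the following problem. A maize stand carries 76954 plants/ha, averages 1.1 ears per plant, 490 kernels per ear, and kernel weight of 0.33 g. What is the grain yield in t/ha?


Y = density * ears * kernels * kw
  = 76954 * 1.1 * 490 * 0.33 g/ha
  = 13687807.98 g/ha
  = 13687.81 kg/ha = 13.69 t/ha


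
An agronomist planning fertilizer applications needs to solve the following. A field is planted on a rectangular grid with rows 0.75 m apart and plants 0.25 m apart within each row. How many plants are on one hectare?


D = 10000 / (row_sp * plant_sp)
  = 10000 / (0.75 * 0.25)
  = 10000 / 0.1875
  = 53333.33 plants/ha


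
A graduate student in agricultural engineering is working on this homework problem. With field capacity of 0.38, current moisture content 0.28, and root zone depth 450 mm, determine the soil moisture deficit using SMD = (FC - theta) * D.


SMD = (FC - theta) * D
    = (0.38 - 0.28) * 450
    = 0.100 * 450
    = 45 mm


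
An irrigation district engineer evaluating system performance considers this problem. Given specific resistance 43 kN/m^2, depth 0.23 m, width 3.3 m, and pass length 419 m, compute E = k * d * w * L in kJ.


E = k * d * w * L
  = 43 * 0.23 * 3.3 * 419
  = 13674.90 kJ


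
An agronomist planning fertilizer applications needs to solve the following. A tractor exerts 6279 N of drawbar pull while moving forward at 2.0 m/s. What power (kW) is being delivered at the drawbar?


P = F * v / 1000
  = 6279 * 2.0 / 1000
  = 12558 / 1000
  = 12.56 kW


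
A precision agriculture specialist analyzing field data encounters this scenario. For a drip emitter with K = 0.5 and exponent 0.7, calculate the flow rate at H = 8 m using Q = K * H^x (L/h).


Q = K * H^x
  = 0.5 * 8^0.7
  = 0.5 * 4.2871
  = 2.14 L/h


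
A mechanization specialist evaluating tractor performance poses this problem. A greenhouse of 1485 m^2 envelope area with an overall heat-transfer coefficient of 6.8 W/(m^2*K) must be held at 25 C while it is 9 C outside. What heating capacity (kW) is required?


dT = 25 - (9) = 16 K
Q = U * A * dT
  = 6.8 * 1485 * 16
  = 161568 W = 161.57 kW


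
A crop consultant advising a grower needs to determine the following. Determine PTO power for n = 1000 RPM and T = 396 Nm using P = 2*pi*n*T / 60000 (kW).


P = 2*pi*n*T / 60000
  = 2*pi * 1000 * 396 / 60000
  = 2488141.38 / 60000
  = 41.47 kW


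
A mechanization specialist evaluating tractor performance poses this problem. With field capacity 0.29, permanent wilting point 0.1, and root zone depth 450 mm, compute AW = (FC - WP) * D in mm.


AW = (FC - WP) * D
   = (0.29 - 0.1) * 450
   = 0.19 * 450
   = 85.50 mm


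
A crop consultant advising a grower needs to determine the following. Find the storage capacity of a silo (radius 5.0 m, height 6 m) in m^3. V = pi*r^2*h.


V = pi * r^2 * h
  = pi * 5.0^2 * 6
  = pi * 25 * 6
  = 471.24 m^3


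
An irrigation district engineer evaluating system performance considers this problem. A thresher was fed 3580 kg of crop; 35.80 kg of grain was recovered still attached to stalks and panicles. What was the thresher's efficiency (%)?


eta = (total - unthreshed) / total * 100
    = (3580 - 35.80) / 3580 * 100
    = 3544.20 / 3580 * 100
    = 99%


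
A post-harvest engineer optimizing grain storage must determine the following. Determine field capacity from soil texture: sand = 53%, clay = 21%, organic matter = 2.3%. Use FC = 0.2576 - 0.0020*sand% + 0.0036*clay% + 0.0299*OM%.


FC = 0.2576 - 0.0020*53 + 0.0036*21 + 0.0299*2.3
   = 0.2576 - 0.1060 + 0.0756 + 0.0688
   = 0.2960


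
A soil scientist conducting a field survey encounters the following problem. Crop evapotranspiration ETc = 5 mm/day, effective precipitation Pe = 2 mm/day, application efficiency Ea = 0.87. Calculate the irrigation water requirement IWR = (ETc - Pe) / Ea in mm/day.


IWR = (ETc - Pe) / Ea
    = (5 - 2) / 0.87
    = 3 / 0.87
    = 3.45 mm/day


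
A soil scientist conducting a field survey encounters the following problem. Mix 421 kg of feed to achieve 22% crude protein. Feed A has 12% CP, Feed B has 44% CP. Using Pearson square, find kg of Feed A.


parts_A = CP_b - target = 44 - 22 = 22
parts_B = target - CP_a = 22 - 12 = 10
total_parts = 22 + 10 = 32
Feed A = 421 * 22 / 32 = 289.44 kg
Feed B = 421 * 10 / 32 = 131.56 kg

289.44 kg


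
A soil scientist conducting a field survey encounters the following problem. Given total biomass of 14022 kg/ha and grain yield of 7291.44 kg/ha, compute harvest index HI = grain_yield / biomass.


HI = grain_yield / biomass
   = 7291.44 / 14022
   = 0.52


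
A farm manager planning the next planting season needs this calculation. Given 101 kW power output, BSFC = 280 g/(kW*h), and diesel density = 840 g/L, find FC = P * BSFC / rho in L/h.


FC = P * BSFC / rho_fuel
   = 101 * 280 / 840
   = 28280 / 840
   = 33.67 L/h


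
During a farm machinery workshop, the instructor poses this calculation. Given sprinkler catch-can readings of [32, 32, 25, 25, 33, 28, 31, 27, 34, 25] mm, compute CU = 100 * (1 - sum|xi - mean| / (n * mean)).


xbar = 292 / 10 = 29.200
sum|xi - xbar| = 32
CU = 100 * (1 - 32 / (10 * 29.200))
   = 100 * (1 - 0.1096)
   = 89.04%


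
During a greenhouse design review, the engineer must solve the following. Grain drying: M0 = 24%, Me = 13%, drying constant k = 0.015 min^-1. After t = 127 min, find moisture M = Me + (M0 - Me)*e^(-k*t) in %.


M = Me + (M0 - Me) * e^(-k*t)
  = 13 + (24 - 13) * e^(-0.015*127)
  = 13 + 11 * e^(-1.905)
  = 13 + 11 * 0.14882
  = 13 + 1.6370
  = 14.64%


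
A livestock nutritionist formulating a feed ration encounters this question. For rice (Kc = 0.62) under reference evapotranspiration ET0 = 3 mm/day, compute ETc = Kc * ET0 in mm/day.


ETc = Kc * ET0
    = 0.62 * 3
    = 1.86 mm/day


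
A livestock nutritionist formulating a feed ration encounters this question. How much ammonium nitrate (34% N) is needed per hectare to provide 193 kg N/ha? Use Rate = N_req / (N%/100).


Rate = N_required / (N_content / 100)
     = 193 / (34 / 100)
     = 193 / 0.34
     = 567.65 kg/ha


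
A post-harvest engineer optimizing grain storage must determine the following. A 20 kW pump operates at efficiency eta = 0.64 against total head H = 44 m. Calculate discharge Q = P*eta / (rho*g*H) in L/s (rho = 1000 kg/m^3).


Q = (P * 1000 * eta) / (rho * g * H)
  = (20 * 1000 * 0.64) / (1000 * 9.81 * 44)
  = 12800 / 431640
  = 0.02965 m^3/s = 29.65 L/s


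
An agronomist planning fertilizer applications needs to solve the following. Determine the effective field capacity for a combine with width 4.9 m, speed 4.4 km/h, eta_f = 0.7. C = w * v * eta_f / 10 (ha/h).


C = w * v * eta_f / 10
  = 4.9 * 4.4 * 0.7 / 10
  = 15.09 / 10
  = 1.51 ha/h


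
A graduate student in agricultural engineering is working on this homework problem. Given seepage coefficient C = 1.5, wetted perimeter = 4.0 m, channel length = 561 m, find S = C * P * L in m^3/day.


S = C * P * L
  = 1.5 * 4.0 * 561
  = 3366 m^3/day


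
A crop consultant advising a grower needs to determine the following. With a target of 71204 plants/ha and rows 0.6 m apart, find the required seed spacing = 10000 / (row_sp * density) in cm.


spacing = 10000 / (row_sp * density)
        = 10000 / (0.6 * 71204)
        = 10000 / 42722.40
        = 0.23407 m = 23.41 cm


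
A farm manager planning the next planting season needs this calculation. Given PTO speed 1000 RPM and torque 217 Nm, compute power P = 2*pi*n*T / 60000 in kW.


P = 2*pi*n*T / 60000
  = 2*pi * 1000 * 217 / 60000
  = 1363451.21 / 60000
  = 22.72 kW


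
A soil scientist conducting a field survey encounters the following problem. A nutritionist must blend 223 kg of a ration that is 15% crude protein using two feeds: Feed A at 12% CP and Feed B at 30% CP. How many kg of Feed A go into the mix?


parts_A = CP_b - target = 30 - 15 = 15
parts_B = target - CP_a = 15 - 12 = 3
total_parts = 15 + 3 = 18
Feed A = 223 * 15 / 18 = 185.83 kg
Feed B = 223 * 3 / 18 = 37.17 kg

185.83 kg


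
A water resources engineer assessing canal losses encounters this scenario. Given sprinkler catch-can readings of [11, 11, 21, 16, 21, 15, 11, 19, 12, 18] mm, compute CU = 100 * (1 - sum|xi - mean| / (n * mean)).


xbar = 155 / 10 = 15.500
sum|xi - xbar| = 35
CU = 100 * (1 - 35 / (10 * 15.500))
   = 100 * (1 - 0.2258)
   = 77.42%


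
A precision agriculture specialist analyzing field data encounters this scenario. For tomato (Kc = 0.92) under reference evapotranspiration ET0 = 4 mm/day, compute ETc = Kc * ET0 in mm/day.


ETc = Kc * ET0
    = 0.92 * 4
    = 3.68 mm/day


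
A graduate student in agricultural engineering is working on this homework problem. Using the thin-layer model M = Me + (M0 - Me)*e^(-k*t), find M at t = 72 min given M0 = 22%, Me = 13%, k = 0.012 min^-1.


M = Me + (M0 - Me) * e^(-k*t)
  = 13 + (22 - 13) * e^(-0.012*72)
  = 13 + 9 * e^(-0.864)
  = 13 + 9 * 0.42147
  = 13 + 3.7933
  = 16.79%


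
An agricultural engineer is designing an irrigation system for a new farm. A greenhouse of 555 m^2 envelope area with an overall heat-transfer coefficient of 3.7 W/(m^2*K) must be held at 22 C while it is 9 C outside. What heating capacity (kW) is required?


dT = 22 - (9) = 13 K
Q = U * A * dT
  = 3.7 * 555 * 13
  = 26695.50 W = 26.70 kW


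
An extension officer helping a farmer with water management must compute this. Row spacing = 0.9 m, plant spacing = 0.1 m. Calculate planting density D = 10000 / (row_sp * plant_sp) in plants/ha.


D = 10000 / (row_sp * plant_sp)
  = 10000 / (0.9 * 0.1)
  = 10000 / 0.0900
  = 111111.11 plants/ha


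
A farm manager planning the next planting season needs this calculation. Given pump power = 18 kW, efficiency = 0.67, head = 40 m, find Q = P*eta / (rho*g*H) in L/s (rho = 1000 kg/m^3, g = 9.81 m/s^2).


Q = (P * 1000 * eta) / (rho * g * H)
  = (18 * 1000 * 0.67) / (1000 * 9.81 * 40)
  = 12060 / 392400
  = 0.03073 m^3/s = 30.73 L/s


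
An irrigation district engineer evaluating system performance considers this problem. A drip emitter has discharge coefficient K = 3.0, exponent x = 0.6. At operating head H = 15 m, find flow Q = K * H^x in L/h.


Q = K * H^x
  = 3.0 * 15^0.6
  = 3.0 * 5.0776
  = 15.23 L/h


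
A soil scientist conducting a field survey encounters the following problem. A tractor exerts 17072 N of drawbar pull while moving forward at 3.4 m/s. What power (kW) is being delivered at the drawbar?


P = F * v / 1000
  = 17072 * 3.4 / 1000
  = 58044.80 / 1000
  = 58.04 kW


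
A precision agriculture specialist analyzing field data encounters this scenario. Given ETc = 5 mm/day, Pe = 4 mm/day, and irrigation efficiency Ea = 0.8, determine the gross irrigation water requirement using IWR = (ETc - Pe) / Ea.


IWR = (ETc - Pe) / Ea
    = (5 - 4) / 0.8
    = 1 / 0.8
    = 1.25 mm/day


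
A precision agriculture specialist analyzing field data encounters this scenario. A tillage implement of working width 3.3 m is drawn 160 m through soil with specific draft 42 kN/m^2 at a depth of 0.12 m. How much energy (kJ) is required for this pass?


E = k * d * w * L
  = 42 * 0.12 * 3.3 * 160
  = 2661.12 kJ


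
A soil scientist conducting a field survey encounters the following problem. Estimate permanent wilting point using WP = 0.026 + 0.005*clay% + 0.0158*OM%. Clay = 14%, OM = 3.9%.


WP = 0.026 + 0.005*14 + 0.0158*3.9
   = 0.026 + 0.0700 + 0.0616
   = 0.1576


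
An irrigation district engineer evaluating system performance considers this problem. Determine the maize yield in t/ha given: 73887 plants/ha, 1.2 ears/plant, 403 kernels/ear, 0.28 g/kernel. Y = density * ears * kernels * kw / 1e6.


Y = density * ears * kernels * kw
  = 73887 * 1.2 * 403 * 0.28 g/ha
  = 10004890.90 g/ha
  = 10004.89 kg/ha = 10.00 t/ha


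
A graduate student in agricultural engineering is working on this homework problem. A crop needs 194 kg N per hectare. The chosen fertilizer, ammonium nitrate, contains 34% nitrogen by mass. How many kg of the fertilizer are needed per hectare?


Rate = N_required / (N_content / 100)
     = 194 / (34 / 100)
     = 194 / 0.34
     = 570.59 kg/ha


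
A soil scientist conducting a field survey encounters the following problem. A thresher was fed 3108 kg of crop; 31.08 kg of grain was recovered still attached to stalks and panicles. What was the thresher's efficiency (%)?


eta = (total - unthreshed) / total * 100
    = (3108 - 31.08) / 3108 * 100
    = 3076.92 / 3108 * 100
    = 99%


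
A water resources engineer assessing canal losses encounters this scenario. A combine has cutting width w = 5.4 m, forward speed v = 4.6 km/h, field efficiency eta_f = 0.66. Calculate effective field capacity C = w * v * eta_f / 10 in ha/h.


C = w * v * eta_f / 10
  = 5.4 * 4.6 * 0.66 / 10
  = 16.39 / 10
  = 1.64 ha/h


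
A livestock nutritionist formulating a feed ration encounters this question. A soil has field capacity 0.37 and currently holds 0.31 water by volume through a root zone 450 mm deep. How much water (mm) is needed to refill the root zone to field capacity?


SMD = (FC - theta) * D
    = (0.37 - 0.31) * 450
    = 0.060 * 450
    = 27 mm


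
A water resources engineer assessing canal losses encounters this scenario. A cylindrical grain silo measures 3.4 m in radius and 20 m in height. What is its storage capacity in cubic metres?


V = pi * r^2 * h
  = pi * 3.4^2 * 20
  = pi * 11.56 * 20
  = 726.34 m^3


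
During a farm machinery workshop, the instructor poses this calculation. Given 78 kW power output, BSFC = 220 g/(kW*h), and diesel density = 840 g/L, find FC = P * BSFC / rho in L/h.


FC = P * BSFC / rho_fuel
   = 78 * 220 / 840
   = 17160 / 840
   = 20.43 L/h


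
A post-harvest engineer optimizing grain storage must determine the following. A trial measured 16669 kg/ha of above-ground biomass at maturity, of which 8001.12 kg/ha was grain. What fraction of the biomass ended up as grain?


HI = grain_yield / biomass
   = 8001.12 / 16669
   = 0.48


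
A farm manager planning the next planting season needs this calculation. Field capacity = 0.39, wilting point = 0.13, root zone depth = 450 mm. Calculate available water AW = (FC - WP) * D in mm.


AW = (FC - WP) * D
   = (0.39 - 0.13) * 450
   = 0.26 * 450
   = 117 mm


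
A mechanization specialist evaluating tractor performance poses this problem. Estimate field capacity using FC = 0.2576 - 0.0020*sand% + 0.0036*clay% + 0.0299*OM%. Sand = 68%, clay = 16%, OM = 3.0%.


FC = 0.2576 - 0.0020*68 + 0.0036*16 + 0.0299*3.0
   = 0.2576 - 0.1360 + 0.0576 + 0.0897
   = 0.2689


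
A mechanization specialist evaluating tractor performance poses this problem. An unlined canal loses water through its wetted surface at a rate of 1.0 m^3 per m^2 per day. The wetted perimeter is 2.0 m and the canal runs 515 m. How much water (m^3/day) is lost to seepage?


S = C * P * L
  = 1.0 * 2.0 * 515
  = 1030 m^3/day


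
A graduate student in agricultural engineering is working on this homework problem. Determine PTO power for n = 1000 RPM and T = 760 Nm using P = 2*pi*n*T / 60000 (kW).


P = 2*pi*n*T / 60000
  = 2*pi * 1000 * 760 / 60000
  = 4775220.83 / 60000
  = 79.59 kW


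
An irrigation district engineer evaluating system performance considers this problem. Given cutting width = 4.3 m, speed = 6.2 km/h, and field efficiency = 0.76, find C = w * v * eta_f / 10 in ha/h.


C = w * v * eta_f / 10
  = 4.3 * 6.2 * 0.76 / 10
  = 20.26 / 10
  = 2.03 ha/h


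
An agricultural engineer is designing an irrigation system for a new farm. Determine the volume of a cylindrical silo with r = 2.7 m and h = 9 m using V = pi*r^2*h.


V = pi * r^2 * h
  = pi * 2.7^2 * 9
  = pi * 7.29 * 9
  = 206.12 m^3


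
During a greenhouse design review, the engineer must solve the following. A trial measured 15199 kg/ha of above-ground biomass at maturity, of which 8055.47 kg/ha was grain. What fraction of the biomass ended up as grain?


HI = grain_yield / biomass
   = 8055.47 / 15199
   = 0.53


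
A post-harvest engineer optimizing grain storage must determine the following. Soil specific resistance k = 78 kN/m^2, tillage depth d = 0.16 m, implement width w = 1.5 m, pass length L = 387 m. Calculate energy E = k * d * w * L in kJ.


E = k * d * w * L
  = 78 * 0.16 * 1.5 * 387
  = 7244.64 kJ


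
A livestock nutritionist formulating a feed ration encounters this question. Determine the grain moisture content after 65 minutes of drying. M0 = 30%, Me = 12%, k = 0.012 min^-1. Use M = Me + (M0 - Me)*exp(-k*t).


M = Me + (M0 - Me) * e^(-k*t)
  = 12 + (30 - 12) * e^(-0.012*65)
  = 12 + 18 * e^(-0.780)
  = 12 + 18 * 0.45841
  = 12 + 8.2513
  = 20.25%


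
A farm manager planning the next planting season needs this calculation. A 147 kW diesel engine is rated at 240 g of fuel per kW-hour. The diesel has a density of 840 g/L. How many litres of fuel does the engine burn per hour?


FC = P * BSFC / rho_fuel
   = 147 * 240 / 840
   = 35280 / 840
   = 42 L/h


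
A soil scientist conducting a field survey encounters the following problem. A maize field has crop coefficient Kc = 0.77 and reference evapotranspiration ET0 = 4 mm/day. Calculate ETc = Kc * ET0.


ETc = Kc * ET0
    = 0.77 * 4
    = 3.08 mm/day


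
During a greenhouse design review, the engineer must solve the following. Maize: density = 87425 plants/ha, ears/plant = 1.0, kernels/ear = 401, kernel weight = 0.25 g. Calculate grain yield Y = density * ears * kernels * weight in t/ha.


Y = density * ears * kernels * kw
  = 87425 * 1.0 * 401 * 0.25 g/ha
  = 8764356.25 g/ha
  = 8764.36 kg/ha = 8.76 t/ha


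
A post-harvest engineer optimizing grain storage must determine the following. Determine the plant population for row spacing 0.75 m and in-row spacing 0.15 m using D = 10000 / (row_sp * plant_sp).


D = 10000 / (row_sp * plant_sp)
  = 10000 / (0.75 * 0.15)
  = 10000 / 0.1125
  = 88888.89 plants/ha


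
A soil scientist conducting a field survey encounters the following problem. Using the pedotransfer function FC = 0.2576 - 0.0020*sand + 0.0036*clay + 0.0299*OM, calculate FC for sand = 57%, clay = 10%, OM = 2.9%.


FC = 0.2576 - 0.0020*57 + 0.0036*10 + 0.0299*2.9
   = 0.2576 - 0.1140 + 0.0360 + 0.0867
   = 0.2663


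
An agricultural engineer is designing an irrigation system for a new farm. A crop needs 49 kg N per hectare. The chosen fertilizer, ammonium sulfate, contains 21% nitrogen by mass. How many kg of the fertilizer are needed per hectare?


Rate = N_required / (N_content / 100)
     = 49 / (21 / 100)
     = 49 / 0.21
     = 233.33 kg/ha


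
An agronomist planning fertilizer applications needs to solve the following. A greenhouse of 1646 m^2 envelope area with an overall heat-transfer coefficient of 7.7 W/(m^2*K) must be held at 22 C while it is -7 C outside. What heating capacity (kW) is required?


dT = 22 - (-7) = 29 K
Q = U * A * dT
  = 7.7 * 1646 * 29
  = 367551.80 W = 367.55 kW


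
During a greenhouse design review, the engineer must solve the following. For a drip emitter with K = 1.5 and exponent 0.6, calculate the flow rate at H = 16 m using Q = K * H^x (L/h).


Q = K * H^x
  = 1.5 * 16^0.6
  = 1.5 * 5.2780
  = 7.92 L/h


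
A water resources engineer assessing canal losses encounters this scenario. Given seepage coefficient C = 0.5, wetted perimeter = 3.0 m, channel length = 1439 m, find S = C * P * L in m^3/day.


S = C * P * L
  = 0.5 * 3.0 * 1439
  = 2158.50 m^3/day


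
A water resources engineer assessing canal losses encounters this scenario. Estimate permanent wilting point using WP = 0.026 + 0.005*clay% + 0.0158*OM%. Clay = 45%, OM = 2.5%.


WP = 0.026 + 0.005*45 + 0.0158*2.5
   = 0.026 + 0.2250 + 0.0395
   = 0.2905


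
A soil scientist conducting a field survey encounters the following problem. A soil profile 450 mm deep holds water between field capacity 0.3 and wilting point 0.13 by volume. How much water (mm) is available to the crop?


AW = (FC - WP) * D
   = (0.3 - 0.13) * 450
   = 0.17 * 450
   = 76.50 mm


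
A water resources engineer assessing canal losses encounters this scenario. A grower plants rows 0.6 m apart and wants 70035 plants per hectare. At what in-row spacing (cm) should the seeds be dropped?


spacing = 10000 / (row_sp * density)
        = 10000 / (0.6 * 70035)
        = 10000 / 42021
        = 0.23798 m = 23.80 cm


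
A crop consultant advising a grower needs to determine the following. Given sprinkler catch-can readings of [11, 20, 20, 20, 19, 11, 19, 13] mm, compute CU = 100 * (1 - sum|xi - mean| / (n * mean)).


xbar = 133 / 8 = 16.625
sum|xi - xbar| = 29.750
CU = 100 * (1 - 29.750 / (8 * 16.625))
   = 100 * (1 - 0.2237)
   = 77.63%


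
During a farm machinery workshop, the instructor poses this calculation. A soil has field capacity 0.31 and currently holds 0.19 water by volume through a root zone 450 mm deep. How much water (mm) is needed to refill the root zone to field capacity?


SMD = (FC - theta) * D
    = (0.31 - 0.19) * 450
    = 0.120 * 450
    = 54 mm


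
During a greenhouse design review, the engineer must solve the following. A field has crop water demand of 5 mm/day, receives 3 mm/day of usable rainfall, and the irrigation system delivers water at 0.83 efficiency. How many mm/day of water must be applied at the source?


IWR = (ETc - Pe) / Ea
    = (5 - 3) / 0.83
    = 2 / 0.83
    = 2.41 mm/day


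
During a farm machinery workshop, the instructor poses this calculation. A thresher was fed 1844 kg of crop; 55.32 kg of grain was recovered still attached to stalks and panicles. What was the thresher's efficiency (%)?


eta = (total - unthreshed) / total * 100
    = (1844 - 55.32) / 1844 * 100
    = 1788.68 / 1844 * 100
    = 97%


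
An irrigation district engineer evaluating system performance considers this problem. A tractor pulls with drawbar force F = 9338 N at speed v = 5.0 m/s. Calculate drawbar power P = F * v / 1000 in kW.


P = F * v / 1000
  = 9338 * 5.0 / 1000
  = 46690 / 1000
  = 46.69 kW


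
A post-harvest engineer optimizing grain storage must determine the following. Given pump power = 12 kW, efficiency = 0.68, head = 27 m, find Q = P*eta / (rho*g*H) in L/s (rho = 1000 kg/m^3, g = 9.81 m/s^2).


Q = (P * 1000 * eta) / (rho * g * H)
  = (12 * 1000 * 0.68) / (1000 * 9.81 * 27)
  = 8160 / 264870
  = 0.03081 m^3/s = 30.81 L/s


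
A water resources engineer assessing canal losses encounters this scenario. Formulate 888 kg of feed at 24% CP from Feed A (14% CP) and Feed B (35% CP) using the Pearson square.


parts_A = CP_b - target = 35 - 24 = 11
parts_B = target - CP_a = 24 - 14 = 10
total_parts = 11 + 10 = 21
Feed A = 888 * 11 / 21 = 465.14 kg
Feed B = 888 * 10 / 21 = 422.86 kg

465.14 kg


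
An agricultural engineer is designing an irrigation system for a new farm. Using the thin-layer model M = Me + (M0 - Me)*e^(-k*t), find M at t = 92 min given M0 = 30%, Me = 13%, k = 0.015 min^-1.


M = Me + (M0 - Me) * e^(-k*t)
  = 13 + (30 - 13) * e^(-0.015*92)
  = 13 + 17 * e^(-1.380)
  = 13 + 17 * 0.25158
  = 13 + 4.2768
  = 17.28%


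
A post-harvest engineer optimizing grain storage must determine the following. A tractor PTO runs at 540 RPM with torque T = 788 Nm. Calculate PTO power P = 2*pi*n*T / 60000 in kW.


P = 2*pi*n*T / 60000
  = 2*pi * 540 * 788 / 60000
  = 2673621.01 / 60000
  = 44.56 kW


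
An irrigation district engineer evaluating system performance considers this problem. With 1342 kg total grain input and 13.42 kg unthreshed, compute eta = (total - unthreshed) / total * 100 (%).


eta = (total - unthreshed) / total * 100
    = (1342 - 13.42) / 1342 * 100
    = 1328.58 / 1342 * 100
    = 99%


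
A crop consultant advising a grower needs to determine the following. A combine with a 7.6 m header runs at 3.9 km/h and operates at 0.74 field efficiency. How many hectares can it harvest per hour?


C = w * v * eta_f / 10
  = 7.6 * 3.9 * 0.74 / 10
  = 21.93 / 10
  = 2.19 ha/h


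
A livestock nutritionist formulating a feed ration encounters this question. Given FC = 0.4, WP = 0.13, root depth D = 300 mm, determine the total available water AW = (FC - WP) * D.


AW = (FC - WP) * D
   = (0.4 - 0.13) * 300
   = 0.27 * 300
   = 81 mm


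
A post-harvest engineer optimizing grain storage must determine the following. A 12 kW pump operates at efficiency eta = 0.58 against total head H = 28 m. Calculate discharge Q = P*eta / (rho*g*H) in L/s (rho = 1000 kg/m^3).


Q = (P * 1000 * eta) / (rho * g * H)
  = (12 * 1000 * 0.58) / (1000 * 9.81 * 28)
  = 6960 / 274680
  = 0.02534 m^3/s = 25.34 L/s


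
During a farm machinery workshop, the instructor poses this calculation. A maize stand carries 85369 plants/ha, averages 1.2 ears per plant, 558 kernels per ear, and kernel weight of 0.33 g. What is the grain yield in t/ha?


Y = density * ears * kernels * kw
  = 85369 * 1.2 * 558 * 0.33 g/ha
  = 18863817.19 g/ha
  = 18863.82 kg/ha = 18.86 t/ha


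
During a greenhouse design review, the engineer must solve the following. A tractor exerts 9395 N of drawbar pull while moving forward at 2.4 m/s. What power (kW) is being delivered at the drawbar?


P = F * v / 1000
  = 9395 * 2.4 / 1000
  = 22548 / 1000
  = 22.55 kW


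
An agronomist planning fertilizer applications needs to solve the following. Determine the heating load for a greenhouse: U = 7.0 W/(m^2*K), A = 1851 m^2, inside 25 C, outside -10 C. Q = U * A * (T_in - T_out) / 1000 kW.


dT = 25 - (-10) = 35 K
Q = U * A * dT
  = 7.0 * 1851 * 35
  = 453495 W = 453.50 kW


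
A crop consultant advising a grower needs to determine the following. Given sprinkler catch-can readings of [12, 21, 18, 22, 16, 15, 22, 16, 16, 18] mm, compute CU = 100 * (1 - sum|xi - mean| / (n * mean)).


xbar = 176 / 10 = 17.600
sum|xi - xbar| = 26
CU = 100 * (1 - 26 / (10 * 17.600))
   = 100 * (1 - 0.1477)
   = 85.23%


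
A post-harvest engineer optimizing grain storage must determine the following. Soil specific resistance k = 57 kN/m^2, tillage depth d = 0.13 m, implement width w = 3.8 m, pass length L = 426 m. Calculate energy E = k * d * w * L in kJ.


E = k * d * w * L
  = 57 * 0.13 * 3.8 * 426
  = 11995.31 kJ


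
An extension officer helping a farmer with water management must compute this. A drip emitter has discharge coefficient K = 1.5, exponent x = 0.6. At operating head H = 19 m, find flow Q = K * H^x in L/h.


Q = K * H^x
  = 1.5 * 19^0.6
  = 1.5 * 5.8513
  = 8.78 L/h


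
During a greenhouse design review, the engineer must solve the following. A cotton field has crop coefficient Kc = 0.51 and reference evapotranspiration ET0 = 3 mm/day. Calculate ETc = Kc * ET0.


ETc = Kc * ET0
    = 0.51 * 3
    = 1.53 mm/day


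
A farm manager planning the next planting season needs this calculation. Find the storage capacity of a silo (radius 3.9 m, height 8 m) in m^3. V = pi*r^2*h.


V = pi * r^2 * h
  = pi * 3.9^2 * 8
  = pi * 15.21 * 8
  = 382.27 m^3


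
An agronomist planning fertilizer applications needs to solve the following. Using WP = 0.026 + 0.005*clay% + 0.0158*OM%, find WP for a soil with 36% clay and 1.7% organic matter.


WP = 0.026 + 0.005*36 + 0.0158*1.7
   = 0.026 + 0.1800 + 0.0269
   = 0.2329


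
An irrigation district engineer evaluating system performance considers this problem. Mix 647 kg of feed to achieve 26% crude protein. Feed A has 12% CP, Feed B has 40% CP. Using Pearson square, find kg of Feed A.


parts_A = CP_b - target = 40 - 26 = 14
parts_B = target - CP_a = 26 - 12 = 14
total_parts = 14 + 14 = 28
Feed A = 647 * 14 / 28 = 323.50 kg
Feed B = 647 * 14 / 28 = 323.50 kg


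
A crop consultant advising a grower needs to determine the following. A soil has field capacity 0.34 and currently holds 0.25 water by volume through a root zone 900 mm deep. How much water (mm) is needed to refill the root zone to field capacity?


SMD = (FC - theta) * D
    = (0.34 - 0.25) * 900
    = 0.090 * 900
    = 81 mm


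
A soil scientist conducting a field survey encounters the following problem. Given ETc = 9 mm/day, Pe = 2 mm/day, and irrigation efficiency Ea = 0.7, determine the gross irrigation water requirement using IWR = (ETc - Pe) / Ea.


IWR = (ETc - Pe) / Ea
    = (9 - 2) / 0.7
    = 7 / 0.7
    = 10 mm/day


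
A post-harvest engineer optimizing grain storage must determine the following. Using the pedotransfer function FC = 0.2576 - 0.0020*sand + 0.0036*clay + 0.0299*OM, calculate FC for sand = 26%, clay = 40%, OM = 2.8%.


FC = 0.2576 - 0.0020*26 + 0.0036*40 + 0.0299*2.8
   = 0.2576 - 0.0520 + 0.1440 + 0.0837
   = 0.4333


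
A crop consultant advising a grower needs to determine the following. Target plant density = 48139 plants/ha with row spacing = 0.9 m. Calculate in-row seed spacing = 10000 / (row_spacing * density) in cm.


spacing = 10000 / (row_sp * density)
        = 10000 / (0.9 * 48139)
        = 10000 / 43325.10
        = 0.23081 m = 23.08 cm
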